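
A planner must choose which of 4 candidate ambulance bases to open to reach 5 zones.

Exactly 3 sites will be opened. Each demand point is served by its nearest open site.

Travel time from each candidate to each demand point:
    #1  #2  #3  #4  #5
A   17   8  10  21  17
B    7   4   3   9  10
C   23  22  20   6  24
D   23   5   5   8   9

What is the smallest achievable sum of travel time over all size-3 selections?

Open {B, C, D}.
  #1→B 7, #2→B 4, #3→B 3, #4→C 6, #5→D 9  ⇒ total 29.
Compare {A, B, C}: total 30.
Compare {A, B, D}: total 31.
No size-3 selection does better; minimum is 29.

29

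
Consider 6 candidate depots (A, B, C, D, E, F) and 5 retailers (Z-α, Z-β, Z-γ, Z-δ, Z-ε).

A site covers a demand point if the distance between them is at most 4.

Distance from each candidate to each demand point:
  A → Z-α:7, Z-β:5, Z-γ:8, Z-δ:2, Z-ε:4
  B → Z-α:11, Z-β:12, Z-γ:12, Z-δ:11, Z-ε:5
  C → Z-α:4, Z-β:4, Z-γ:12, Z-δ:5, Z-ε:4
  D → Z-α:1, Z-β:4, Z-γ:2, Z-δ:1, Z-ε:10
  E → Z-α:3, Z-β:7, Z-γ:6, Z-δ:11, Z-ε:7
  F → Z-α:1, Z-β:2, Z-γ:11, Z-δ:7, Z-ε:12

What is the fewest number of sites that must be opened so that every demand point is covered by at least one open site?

Coverage sets (demand points within 4 of each site):
  A: {Z-δ, Z-ε}
  B: {}
  C: {Z-α, Z-β, Z-ε}
  D: {Z-α, Z-β, Z-γ, Z-δ}
  E: {Z-α}
  F: {Z-α, Z-β}
No single site covers all 5 demand points.
But {A, D} covers everything, so the minimum is 2.

2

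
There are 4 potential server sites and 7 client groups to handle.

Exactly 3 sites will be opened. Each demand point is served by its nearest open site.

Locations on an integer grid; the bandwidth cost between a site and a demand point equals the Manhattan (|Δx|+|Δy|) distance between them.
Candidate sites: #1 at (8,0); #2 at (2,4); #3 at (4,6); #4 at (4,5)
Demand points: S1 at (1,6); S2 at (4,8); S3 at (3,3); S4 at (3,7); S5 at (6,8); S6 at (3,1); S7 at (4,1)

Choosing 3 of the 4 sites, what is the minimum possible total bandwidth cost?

Open {#2, #3, #4}.
  S1→#2 3, S2→#3 2, S3→#2 2, S4→#3 2, S5→#3 4, S6→#2 4, S7→#4 4  ⇒ total 21.
Compare {#1, #2, #3}: total 22.
Compare {#1, #3, #4}: total 23.
No size-3 selection does better; minimum is 21.

21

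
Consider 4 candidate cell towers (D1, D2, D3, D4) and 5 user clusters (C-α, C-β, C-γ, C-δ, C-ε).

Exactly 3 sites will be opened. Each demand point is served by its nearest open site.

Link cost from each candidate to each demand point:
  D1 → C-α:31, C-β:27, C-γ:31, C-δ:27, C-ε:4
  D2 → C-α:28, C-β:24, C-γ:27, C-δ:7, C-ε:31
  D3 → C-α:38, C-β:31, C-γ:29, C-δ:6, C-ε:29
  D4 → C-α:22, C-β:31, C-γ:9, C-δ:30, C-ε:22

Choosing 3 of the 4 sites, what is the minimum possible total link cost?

66

Open {D1, D2, D4}.
  C-α→D4 22, C-β→D2 24, C-γ→D4 9, C-δ→D2 7, C-ε→D1 4  ⇒ total 66.
Compare {D1, D3, D4}: total 68.
Compare {D2, D3, D4}: total 83.
No size-3 selection does better; minimum is 66.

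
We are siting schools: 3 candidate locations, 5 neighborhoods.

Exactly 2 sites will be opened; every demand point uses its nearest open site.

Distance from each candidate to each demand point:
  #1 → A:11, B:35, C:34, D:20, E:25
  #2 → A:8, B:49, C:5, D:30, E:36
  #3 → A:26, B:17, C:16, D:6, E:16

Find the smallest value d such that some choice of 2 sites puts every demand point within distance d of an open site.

17

Open {#1, #3}.
  Farthest demand point is B at distance 17 (to #3); all others are ≤ 17.
With {#2, #3} the worst case is 17.
With {#1, #2} the worst case is 35.
No size-2 selection achieves below 17.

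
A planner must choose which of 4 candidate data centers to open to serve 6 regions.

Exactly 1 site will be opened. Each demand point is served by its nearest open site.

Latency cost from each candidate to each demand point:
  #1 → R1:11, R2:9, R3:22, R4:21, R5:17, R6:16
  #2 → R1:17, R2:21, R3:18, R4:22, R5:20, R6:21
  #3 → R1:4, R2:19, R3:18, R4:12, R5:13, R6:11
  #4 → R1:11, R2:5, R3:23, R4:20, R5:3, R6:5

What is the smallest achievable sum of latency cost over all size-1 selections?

Open {#4}.
  R1→#4 11, R2→#4 5, R3→#4 23, R4→#4 20, R5→#4 3, R6→#4 5  ⇒ total 67.
Compare {#3}: total 77.
Compare {#1}: total 96.
No size-1 selection does better; minimum is 67.

67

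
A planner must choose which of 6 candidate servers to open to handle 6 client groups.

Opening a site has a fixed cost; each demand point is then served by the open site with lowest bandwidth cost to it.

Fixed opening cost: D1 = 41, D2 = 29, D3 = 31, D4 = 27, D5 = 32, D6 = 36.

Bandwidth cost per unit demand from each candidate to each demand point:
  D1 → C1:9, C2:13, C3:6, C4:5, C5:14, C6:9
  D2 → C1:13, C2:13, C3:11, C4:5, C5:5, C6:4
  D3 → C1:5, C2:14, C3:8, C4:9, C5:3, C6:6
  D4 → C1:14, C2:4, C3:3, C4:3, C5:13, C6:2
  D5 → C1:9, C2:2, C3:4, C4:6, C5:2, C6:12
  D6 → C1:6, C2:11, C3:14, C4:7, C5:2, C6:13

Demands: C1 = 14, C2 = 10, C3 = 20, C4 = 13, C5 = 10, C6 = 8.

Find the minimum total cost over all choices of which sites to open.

Open {D3, D4}: assign each demand point to its cheapest open site.
  C1→D3 14×5=70, C2→D4 10×4=40, C3→D4 20×3=60, C4→D4 13×3=39, C5→D3 10×3=30, C6→D4 8×2=16
  bandwidth cost 255, fixed 58 → total 313.
Compare {D3, D4, D5}: bandwidth cost 225 + fixed 90 = 315.
Compare {D4, D6}: bandwidth cost 259 + fixed 63 = 322.
Compare {D4, D5, D6}: bandwidth cost 239 + fixed 95 = 334.
All other subsets cost ≥ 315. Minimum total cost: 313.

313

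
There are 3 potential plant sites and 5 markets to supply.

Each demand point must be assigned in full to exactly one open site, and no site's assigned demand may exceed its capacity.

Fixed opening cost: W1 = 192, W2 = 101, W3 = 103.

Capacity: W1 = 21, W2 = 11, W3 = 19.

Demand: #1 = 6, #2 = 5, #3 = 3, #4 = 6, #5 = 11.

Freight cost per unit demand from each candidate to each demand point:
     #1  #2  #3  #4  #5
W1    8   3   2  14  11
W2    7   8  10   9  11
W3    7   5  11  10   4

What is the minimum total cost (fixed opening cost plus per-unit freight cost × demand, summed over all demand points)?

Open {W1, W3}; cheapest assignment that respects the capacities:
  W1 (cap 21, load 14): #1, #2, #3 — cost 6×8 + 5×3 + 3×2 = 69
  W3 (cap 19, load 17): #4, #5 — cost 6×10 + 11×4 = 104
  Shipping 173, fixed 295 → total 468.
  Any other capacity-feasible assignment to {W1, W3} ships for at least 173.
Compare {W1, W2, W3}: its best feasible assignment gives total 557.
Compare {W1, W2}: its best feasible assignment gives total 562.
Every other set of open sites that can feasibly serve all demand totals ≥ 557 even under its best assignment. Minimum: 468.

468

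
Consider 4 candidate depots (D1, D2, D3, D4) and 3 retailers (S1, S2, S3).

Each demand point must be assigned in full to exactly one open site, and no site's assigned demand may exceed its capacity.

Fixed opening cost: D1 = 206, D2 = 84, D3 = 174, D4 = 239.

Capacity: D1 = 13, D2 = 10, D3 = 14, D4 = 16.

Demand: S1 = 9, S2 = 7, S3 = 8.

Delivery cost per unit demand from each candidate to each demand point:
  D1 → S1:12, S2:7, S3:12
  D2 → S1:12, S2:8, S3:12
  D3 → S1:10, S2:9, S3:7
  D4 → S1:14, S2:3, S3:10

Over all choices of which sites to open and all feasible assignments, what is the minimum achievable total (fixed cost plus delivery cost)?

532

Open {D2, D4}; cheapest assignment that respects the capacities:
  D2 (cap 10, load 9): S1 — cost 9×12 = 108
  D4 (cap 16, load 15): S2, S3 — cost 7×3 + 8×10 = 101
  Shipping 209, fixed 323 → total 532.
  Any other capacity-feasible assignment to {D2, D4} ships for at least 209.
Compare {D3, D4}: its best feasible assignment gives total 604.
Compare {D1, D4}: its best feasible assignment gives total 654.
Every other set of open sites that can feasibly serve all demand totals ≥ 604 even under its best assignment. Minimum: 532.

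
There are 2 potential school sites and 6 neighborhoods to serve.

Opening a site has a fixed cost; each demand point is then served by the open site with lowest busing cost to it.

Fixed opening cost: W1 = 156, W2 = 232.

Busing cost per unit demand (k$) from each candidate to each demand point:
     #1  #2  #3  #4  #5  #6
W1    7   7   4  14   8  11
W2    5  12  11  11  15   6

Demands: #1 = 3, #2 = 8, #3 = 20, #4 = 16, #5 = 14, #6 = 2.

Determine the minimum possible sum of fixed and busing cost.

Open {W1}: assign each demand point to its cheapest open site.
  #1→W1 3×7=21, #2→W1 8×7=56, #3→W1 20×4=80, #4→W1 16×14=224, #5→W1 14×8=112, #6→W1 2×11=22
  busing cost 515, fixed 156 → total 671.
Compare {W1, W2}: busing cost 451 + fixed 388 = 839.
Compare {W2}: busing cost 729 + fixed 232 = 961.

671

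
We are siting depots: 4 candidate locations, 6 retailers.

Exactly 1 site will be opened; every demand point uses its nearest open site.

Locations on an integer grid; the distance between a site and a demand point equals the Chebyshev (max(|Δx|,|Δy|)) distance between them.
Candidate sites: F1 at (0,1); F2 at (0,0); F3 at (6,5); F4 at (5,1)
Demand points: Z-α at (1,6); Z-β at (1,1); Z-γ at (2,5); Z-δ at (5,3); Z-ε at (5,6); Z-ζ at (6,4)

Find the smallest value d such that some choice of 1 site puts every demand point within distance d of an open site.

5

Open {F3}.
  Farthest demand point is Z-α at distance 5 (to F3); all others are ≤ 5.
With {F4} the worst case is 5.
With {F1} the worst case is 6.
No size-1 selection achieves below 5.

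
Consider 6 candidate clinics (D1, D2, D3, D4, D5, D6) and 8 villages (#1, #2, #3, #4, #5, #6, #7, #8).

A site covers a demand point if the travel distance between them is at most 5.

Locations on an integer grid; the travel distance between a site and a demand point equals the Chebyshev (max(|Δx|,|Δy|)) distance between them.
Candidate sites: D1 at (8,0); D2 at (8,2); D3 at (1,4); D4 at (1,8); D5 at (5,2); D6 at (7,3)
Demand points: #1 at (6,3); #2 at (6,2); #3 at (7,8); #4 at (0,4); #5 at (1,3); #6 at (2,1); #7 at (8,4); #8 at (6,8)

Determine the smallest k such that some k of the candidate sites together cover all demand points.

Coverage sets (demand points within 5 of each site):
  D1: {#1, #2, #7}
  D2: {#1, #2, #7}
  D3: {#1, #2, #4, #5, #6, #8}
  D4: {#1, #4, #5, #8}
  D5: {#1, #2, #4, #5, #6, #7}
  D6: {#1, #2, #3, #6, #7, #8}
No single site covers all 8 demand points.
But {D3, D6} covers everything, so the minimum is 2.

2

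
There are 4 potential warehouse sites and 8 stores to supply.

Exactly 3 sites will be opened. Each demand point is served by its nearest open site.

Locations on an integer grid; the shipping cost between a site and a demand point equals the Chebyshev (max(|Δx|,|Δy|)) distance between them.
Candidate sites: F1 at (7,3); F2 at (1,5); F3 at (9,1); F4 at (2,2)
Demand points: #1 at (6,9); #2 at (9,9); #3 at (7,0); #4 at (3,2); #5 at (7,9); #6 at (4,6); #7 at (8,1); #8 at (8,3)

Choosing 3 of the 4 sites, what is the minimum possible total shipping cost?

Open {F1, F3, F4}.
  #1→F1 6, #2→F1 6, #3→F3 2, #4→F4 1, #5→F1 6, #6→F1 3, #7→F3 1, #8→F1 1  ⇒ total 26.
Compare {F1, F2, F3}: total 27.
Compare {F1, F2, F4}: total 27.
No size-3 selection does better; minimum is 26.

26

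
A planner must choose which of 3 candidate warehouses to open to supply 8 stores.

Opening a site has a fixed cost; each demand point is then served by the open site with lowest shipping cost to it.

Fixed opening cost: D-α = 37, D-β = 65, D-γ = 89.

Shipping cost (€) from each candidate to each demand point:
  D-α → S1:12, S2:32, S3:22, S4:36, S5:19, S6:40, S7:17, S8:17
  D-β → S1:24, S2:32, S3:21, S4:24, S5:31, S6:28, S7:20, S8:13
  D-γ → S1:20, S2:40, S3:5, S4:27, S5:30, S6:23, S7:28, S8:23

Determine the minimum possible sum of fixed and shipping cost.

Open {D-α}: assign each demand point to its cheapest open site.
  S1→D-α 12, S2→D-α 32, S3→D-α 22, S4→D-α 36, S5→D-α 19, S6→D-α 40, S7→D-α 17, S8→D-α 17
  shipping cost 195, fixed 37 → total 232.
Compare {D-β}: shipping cost 193 + fixed 65 = 258.
Compare {D-α, D-β}: shipping cost 166 + fixed 102 = 268.
Compare {D-α, D-γ}: shipping cost 152 + fixed 126 = 278.
All other subsets cost ≥ 258. Minimum total cost: 232.

232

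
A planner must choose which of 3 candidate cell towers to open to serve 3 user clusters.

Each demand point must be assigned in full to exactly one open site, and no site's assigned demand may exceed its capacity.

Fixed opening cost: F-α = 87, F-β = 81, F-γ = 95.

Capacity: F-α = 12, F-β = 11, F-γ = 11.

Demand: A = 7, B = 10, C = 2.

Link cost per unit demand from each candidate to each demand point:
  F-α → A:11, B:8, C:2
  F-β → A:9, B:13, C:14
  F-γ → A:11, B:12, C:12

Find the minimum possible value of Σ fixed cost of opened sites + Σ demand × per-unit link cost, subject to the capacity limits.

Open {F-α, F-β}; cheapest assignment that respects the capacities:
  F-α (cap 12, load 12): B, C — cost 10×8 + 2×2 = 84
  F-β (cap 11, load 7): A — cost 7×9 = 63
  Shipping 147, fixed 168 → total 315.
  Any other capacity-feasible assignment to {F-α, F-β} ships for at least 147.
Compare {F-α, F-γ}: its best feasible assignment gives total 343.
Compare {F-β, F-γ}: its best feasible assignment gives total 387.
Every other set of open sites that can feasibly serve all demand totals ≥ 343 even under its best assignment. Minimum: 315.

315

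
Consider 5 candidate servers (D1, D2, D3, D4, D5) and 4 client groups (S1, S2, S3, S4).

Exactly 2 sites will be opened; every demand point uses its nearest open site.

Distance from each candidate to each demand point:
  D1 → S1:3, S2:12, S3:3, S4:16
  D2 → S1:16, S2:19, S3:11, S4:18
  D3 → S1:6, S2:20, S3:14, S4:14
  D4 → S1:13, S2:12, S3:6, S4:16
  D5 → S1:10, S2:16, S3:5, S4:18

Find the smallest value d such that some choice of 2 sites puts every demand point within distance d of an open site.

Open {D1, D3}.
  Farthest demand point is S4 at distance 14 (to D3); all others are ≤ 14.
With {D3, D4} the worst case is 14.
With {D1, D2} the worst case is 16.
No size-2 selection achieves below 14.

14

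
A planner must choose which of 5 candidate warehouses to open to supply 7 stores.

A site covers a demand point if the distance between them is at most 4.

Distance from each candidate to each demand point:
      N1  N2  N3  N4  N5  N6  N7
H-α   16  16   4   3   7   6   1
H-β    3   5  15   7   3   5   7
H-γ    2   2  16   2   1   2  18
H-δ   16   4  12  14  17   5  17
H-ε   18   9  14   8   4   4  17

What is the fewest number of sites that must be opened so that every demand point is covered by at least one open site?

Coverage sets (demand points within 4 of each site):
  H-α: {N3, N4, N7}
  H-β: {N1, N5}
  H-γ: {N1, N2, N4, N5, N6}
  H-δ: {N2}
  H-ε: {N5, N6}
No single site covers all 7 demand points.
But {H-α, H-γ} covers everything, so the minimum is 2.

2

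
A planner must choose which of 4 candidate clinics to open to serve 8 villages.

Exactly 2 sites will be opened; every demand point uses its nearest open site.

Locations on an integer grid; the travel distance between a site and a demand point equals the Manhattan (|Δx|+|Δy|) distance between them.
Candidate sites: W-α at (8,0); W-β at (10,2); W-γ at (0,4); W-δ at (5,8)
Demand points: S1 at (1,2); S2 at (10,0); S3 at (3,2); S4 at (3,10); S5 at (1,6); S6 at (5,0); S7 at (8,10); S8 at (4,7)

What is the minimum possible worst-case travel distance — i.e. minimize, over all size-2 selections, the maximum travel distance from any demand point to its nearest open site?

9

Open {W-α, W-δ}.
  Farthest demand point is S1 at travel distance 9 (to W-α); all others are ≤ 9.
With {W-β, W-δ} the worst case is 9.
With {W-α, W-γ} the worst case is 10.
No size-2 selection achieves below 9.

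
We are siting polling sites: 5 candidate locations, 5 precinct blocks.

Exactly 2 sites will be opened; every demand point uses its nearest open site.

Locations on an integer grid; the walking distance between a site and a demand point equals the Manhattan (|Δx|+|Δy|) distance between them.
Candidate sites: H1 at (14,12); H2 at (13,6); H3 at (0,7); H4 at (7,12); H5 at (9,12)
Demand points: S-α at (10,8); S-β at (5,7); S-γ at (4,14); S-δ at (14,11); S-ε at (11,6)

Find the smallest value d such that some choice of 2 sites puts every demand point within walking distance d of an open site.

7

Open {H2, H4}.
  Farthest demand point is S-β at walking distance 7 (to H4); all others are ≤ 7.
With {H3, H5} the worst case is 8.
With {H4, H5} the worst case is 8.
No size-2 selection achieves below 7.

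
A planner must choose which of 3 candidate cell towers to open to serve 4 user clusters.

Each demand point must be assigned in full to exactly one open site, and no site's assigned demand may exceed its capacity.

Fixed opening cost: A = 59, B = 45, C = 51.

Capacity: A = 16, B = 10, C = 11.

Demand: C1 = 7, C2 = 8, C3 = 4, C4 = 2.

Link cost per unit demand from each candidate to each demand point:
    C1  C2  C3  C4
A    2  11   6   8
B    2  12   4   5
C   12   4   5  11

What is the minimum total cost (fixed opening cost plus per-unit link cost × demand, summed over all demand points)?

196

Open {A, C}; cheapest assignment that respects the capacities:
  A (cap 16, load 13): C1, C3, C4 — cost 7×2 + 4×6 + 2×8 = 54
  C (cap 11, load 8): C2 — cost 8×4 = 32
  Shipping 86, fixed 110 → total 196.
  Any other capacity-feasible assignment to {A, C} ships for at least 86.
Compare {A, B, C}: its best feasible assignment gives total 227.
Compare {A, B}: its best feasible assignment gives total 232.
Every other set of open sites that can feasibly serve all demand totals ≥ 227 even under its best assignment. Minimum: 196.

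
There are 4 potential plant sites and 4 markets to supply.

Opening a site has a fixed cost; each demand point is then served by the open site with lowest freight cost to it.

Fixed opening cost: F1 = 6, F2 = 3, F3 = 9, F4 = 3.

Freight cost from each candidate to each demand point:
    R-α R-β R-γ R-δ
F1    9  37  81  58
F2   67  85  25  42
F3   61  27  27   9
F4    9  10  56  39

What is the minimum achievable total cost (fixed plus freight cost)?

Open {F3, F4}: assign each demand point to its cheapest open site.
  R-α→F4 9, R-β→F4 10, R-γ→F3 27, R-δ→F3 9
  freight cost 55, fixed 12 → total 67.
Compare {F2, F3, F4}: freight cost 53 + fixed 15 = 68.
Compare {F1, F3, F4}: freight cost 55 + fixed 18 = 73.
Compare {F1, F2, F3, F4}: freight cost 53 + fixed 21 = 74.
All other subsets cost ≥ 68. Minimum total cost: 67.

67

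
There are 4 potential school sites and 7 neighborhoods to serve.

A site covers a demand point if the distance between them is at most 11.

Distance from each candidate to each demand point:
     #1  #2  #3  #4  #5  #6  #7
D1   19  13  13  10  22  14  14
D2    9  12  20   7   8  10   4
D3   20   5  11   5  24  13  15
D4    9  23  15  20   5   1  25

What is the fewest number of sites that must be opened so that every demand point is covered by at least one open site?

Coverage sets (demand points within 11 of each site):
  D1: {#4}
  D2: {#1, #4, #5, #6, #7}
  D3: {#2, #3, #4}
  D4: {#1, #5, #6}
No single site covers all 7 demand points.
But {D2, D3} covers everything, so the minimum is 2.

2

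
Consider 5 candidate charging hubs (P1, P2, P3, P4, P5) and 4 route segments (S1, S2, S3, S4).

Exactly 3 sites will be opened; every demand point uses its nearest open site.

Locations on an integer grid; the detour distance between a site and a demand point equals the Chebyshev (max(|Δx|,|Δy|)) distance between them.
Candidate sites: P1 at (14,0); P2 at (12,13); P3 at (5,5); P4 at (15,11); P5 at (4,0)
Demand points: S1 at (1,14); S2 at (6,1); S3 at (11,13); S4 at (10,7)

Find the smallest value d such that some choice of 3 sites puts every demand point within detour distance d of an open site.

9

Open {P1, P2, P3}.
  Farthest demand point is S1 at detour distance 9 (to P3); all others are ≤ 9.
With {P1, P3, P4} the worst case is 9.
With {P1, P3, P5} the worst case is 9.
No size-3 selection achieves below 9.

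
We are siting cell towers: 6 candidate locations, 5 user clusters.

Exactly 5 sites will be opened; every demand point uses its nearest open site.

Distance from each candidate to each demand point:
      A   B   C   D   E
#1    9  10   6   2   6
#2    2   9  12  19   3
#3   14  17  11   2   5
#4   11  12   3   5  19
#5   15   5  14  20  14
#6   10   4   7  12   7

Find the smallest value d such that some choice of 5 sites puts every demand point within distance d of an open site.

Open {#1, #2, #3, #4, #6}.
  Farthest demand point is B at distance 4 (to #6); all others are ≤ 4.
With {#1, #2, #4, #5, #6} the worst case is 4.
With {#2, #3, #4, #5, #6} the worst case is 4.
No size-5 selection achieves below 4.

4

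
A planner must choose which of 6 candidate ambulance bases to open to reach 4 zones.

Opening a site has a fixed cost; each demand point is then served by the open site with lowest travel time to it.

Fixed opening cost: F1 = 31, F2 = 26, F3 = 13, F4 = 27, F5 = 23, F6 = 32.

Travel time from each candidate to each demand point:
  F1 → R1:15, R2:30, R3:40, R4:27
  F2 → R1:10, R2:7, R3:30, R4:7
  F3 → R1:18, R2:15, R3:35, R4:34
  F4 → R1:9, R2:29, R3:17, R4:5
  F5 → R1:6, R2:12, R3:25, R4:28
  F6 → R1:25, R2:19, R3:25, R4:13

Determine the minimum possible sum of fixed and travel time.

Open {F2}: assign each demand point to its cheapest open site.
  R1→F2 10, R2→F2 7, R3→F2 30, R4→F2 7
  travel time 54, fixed 26 → total 80.
Compare {F3, F4}: travel time 46 + fixed 40 = 86.
Compare {F4}: travel time 60 + fixed 27 = 87.
Compare {F4, F5}: travel time 40 + fixed 50 = 90.
All other subsets cost ≥ 86. Minimum total cost: 80.

80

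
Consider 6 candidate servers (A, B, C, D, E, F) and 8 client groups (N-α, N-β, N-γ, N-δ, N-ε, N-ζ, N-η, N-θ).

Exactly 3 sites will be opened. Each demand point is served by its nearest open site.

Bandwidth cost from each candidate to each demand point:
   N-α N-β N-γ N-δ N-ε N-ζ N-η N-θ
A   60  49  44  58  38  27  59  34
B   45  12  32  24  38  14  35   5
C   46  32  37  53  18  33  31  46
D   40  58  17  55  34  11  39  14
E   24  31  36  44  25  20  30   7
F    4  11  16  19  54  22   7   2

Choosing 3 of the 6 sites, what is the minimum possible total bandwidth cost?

Open {C, D, F}.
  N-α→F 4, N-β→F 11, N-γ→F 16, N-δ→F 19, N-ε→C 18, N-ζ→D 11, N-η→F 7, N-θ→F 2  ⇒ total 88.
Compare {B, C, F}: total 91.
Compare {D, E, F}: total 95.
No size-3 selection does better; minimum is 88.

88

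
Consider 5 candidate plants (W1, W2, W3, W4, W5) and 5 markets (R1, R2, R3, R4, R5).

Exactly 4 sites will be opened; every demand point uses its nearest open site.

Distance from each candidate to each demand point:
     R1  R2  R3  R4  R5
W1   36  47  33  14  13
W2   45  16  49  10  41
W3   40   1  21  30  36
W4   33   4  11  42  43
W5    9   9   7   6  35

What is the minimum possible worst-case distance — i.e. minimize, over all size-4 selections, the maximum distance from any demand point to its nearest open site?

Open {W1, W2, W3, W5}.
  Farthest demand point is R5 at distance 13 (to W1); all others are ≤ 13.
With {W1, W2, W4, W5} the worst case is 13.
With {W1, W3, W4, W5} the worst case is 13.
No size-4 selection achieves below 13.

13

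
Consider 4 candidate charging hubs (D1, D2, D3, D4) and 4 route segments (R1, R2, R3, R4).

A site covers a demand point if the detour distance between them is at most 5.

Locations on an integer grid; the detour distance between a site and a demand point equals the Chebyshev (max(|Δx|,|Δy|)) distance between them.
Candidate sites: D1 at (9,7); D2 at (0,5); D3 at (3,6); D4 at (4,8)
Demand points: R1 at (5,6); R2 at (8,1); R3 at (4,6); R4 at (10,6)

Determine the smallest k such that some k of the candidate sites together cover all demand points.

Coverage sets (demand points within 5 of each site):
  D1: {R1, R3, R4}
  D2: {R1, R3}
  D3: {R1, R2, R3}
  D4: {R1, R3}
No single site covers all 4 demand points.
But {D1, D3} covers everything, so the minimum is 2.

2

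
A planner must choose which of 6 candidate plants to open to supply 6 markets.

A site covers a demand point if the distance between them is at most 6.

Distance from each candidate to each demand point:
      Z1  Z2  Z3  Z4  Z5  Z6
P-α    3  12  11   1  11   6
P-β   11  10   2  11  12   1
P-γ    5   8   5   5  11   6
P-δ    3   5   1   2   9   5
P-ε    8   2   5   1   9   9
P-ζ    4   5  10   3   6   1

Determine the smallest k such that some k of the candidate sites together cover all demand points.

2

Coverage sets (demand points within 6 of each site):
  P-α: {Z1, Z4, Z6}
  P-β: {Z3, Z6}
  P-γ: {Z1, Z3, Z4, Z6}
  P-δ: {Z1, Z2, Z3, Z4, Z6}
  P-ε: {Z2, Z3, Z4}
  P-ζ: {Z1, Z2, Z4, Z5, Z6}
No single site covers all 6 demand points.
But {P-β, P-ζ} covers everything, so the minimum is 2.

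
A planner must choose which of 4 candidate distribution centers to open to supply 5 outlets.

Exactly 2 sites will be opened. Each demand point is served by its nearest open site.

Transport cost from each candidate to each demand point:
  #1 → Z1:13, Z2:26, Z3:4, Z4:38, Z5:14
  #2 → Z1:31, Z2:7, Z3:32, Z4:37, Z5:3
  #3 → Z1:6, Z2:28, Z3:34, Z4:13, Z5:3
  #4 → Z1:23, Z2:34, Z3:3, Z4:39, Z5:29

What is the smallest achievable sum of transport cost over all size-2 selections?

52

Open {#1, #3}.
  Z1→#3 6, Z2→#1 26, Z3→#1 4, Z4→#3 13, Z5→#3 3  ⇒ total 52.
Compare {#3, #4}: total 53.
Compare {#2, #3}: total 61.
No size-2 selection does better; minimum is 52.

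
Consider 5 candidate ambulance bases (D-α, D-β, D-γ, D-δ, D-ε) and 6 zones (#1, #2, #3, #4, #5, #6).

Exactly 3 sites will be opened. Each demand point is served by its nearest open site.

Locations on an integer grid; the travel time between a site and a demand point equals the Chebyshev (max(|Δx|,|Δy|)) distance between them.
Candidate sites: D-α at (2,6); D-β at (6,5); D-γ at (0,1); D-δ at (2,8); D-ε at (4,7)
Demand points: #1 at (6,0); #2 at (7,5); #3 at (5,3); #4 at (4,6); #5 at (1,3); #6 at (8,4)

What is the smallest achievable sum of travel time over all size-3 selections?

13

Open {D-β, D-γ, D-ε}.
  #1→D-β 5, #2→D-β 1, #3→D-β 2, #4→D-ε 1, #5→D-γ 2, #6→D-β 2  ⇒ total 13.
Compare {D-α, D-β, D-γ}: total 14.
Compare {D-α, D-β, D-ε}: total 14.
No size-3 selection does better; minimum is 13.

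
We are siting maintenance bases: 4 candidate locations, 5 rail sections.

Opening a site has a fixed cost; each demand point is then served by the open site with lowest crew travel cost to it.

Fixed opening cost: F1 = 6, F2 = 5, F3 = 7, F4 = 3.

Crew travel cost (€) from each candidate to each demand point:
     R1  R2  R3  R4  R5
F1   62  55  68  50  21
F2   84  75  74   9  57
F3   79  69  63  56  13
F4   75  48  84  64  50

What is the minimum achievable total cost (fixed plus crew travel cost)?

216

Open {F1, F2, F3, F4}: assign each demand point to its cheapest open site.
  R1→F1 62, R2→F4 48, R3→F3 63, R4→F2 9, R5→F3 13
  crew travel cost 195, fixed 21 → total 216.
Compare {F1, F2, F3}: crew travel cost 202 + fixed 18 = 220.
Compare {F1, F2, F4}: crew travel cost 208 + fixed 14 = 222.
Compare {F2, F3, F4}: crew travel cost 208 + fixed 15 = 223.
All other subsets cost ≥ 220. Minimum total cost: 216.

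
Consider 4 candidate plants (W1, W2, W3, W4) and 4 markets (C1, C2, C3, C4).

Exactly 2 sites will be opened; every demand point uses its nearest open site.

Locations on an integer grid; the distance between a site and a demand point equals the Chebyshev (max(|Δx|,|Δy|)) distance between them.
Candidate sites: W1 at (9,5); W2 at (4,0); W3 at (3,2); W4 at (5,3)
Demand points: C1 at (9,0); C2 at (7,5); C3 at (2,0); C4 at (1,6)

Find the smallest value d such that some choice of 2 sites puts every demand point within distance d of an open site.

4

Open {W1, W4}.
  Farthest demand point is C1 at distance 4 (to W4); all others are ≤ 4.
With {W2, W4} the worst case is 4.
With {W3, W4} the worst case is 4.
No size-2 selection achieves below 4.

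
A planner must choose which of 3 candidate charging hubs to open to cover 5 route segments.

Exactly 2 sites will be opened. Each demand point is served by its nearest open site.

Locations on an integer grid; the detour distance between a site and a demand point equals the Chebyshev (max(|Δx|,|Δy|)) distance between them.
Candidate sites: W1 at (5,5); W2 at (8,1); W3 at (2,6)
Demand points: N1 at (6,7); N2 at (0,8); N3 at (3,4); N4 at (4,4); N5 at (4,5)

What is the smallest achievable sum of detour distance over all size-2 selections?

8

Open {W1, W3}.
  N1→W1 2, N2→W3 2, N3→W1 2, N4→W1 1, N5→W1 1  ⇒ total 8.
Compare {W1, W2}: total 11.
Compare {W2, W3}: total 12.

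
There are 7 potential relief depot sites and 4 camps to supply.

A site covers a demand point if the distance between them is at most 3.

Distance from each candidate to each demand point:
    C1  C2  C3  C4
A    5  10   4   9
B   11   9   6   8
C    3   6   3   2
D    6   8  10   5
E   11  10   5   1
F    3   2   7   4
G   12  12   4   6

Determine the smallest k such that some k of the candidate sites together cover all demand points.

2

Coverage sets (demand points within 3 of each site):
  A: {}
  B: {}
  C: {C1, C3, C4}
  D: {}
  E: {C4}
  F: {C1, C2}
  G: {}
No single site covers all 4 demand points.
But {C, F} covers everything, so the minimum is 2.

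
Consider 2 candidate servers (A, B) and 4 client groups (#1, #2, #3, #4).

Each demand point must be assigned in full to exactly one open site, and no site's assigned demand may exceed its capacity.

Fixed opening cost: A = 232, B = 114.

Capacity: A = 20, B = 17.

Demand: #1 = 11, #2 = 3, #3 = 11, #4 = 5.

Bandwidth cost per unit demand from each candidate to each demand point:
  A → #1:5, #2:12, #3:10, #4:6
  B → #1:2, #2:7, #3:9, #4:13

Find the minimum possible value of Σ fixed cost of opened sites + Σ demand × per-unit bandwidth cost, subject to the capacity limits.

529

Open {A, B}; cheapest assignment that respects the capacities:
  A (cap 20, load 16): #3, #4 — cost 11×10 + 5×6 = 140
  B (cap 17, load 14): #1, #2 — cost 11×2 + 3×7 = 43
  Shipping 183, fixed 346 → total 529.
  Any other capacity-feasible assignment to {A, B} ships for at least 183.
Total demand is 30 and no other set of sites has combined capacity ≥ 30, so {A, B} is the only feasible choice of open sites. Minimum: 529.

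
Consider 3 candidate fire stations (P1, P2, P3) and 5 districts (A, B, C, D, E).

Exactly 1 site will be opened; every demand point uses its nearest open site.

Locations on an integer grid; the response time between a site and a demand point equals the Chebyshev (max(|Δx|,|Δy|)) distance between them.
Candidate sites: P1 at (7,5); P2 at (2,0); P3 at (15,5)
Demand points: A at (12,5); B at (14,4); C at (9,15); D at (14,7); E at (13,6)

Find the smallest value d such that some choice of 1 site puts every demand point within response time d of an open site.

Open {P1}.
  Farthest demand point is C at response time 10 (to P1); all others are ≤ 10.
With {P3} the worst case is 10.
With {P2} the worst case is 15.
No size-1 selection achieves below 10.

10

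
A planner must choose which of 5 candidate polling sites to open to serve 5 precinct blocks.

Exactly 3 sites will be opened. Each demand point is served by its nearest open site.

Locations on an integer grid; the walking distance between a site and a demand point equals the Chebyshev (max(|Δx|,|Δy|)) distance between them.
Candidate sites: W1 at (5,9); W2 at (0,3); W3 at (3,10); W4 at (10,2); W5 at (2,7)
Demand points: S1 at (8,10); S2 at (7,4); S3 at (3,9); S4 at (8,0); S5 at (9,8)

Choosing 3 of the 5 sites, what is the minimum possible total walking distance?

13

Open {W1, W3, W4}.
  S1→W1 3, S2→W4 3, S3→W3 1, S4→W4 2, S5→W1 4  ⇒ total 13.
Compare {W1, W2, W4}: total 14.
Compare {W1, W4, W5}: total 14.
No size-3 selection does better; minimum is 13.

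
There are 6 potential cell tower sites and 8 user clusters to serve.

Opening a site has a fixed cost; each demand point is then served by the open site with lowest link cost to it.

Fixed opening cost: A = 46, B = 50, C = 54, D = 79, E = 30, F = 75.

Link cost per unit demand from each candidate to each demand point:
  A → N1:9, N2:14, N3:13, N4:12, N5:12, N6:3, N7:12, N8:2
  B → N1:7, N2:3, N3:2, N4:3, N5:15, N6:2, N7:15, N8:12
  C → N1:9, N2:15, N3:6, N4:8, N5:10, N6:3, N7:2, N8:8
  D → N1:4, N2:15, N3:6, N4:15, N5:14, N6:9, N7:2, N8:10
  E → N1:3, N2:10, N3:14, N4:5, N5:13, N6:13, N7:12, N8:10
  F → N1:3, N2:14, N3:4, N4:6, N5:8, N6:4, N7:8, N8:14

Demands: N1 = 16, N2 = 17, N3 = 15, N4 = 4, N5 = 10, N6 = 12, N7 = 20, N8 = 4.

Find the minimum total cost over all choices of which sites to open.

471

Open {B, C, E}: assign each demand point to its cheapest open site.
  N1→E 16×3=48, N2→B 17×3=51, N3→B 15×2=30, N4→B 4×3=12, N5→C 10×10=100, N6→B 12×2=24, N7→C 20×2=40, N8→C 4×8=32
  link cost 337, fixed 134 → total 471.
Compare {A, B, C, E}: link cost 313 + fixed 180 = 493.
Compare {B, C, F}: link cost 317 + fixed 179 = 496.
Compare {B, C}: link cost 401 + fixed 104 = 505.
All other subsets cost ≥ 493. Minimum total cost: 471.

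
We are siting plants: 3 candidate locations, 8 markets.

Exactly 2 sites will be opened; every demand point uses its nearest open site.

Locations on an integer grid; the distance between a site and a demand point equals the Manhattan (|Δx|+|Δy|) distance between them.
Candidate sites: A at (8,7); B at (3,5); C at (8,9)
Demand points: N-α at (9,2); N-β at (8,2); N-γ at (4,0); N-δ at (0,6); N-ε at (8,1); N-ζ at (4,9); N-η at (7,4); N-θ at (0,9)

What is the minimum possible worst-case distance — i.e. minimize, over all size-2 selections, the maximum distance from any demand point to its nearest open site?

7

Open {A, B}.
  Farthest demand point is N-θ at distance 7 (to B); all others are ≤ 7.
With {B, C} the worst case is 8.
With {A, C} the worst case is 11.
No size-2 selection achieves below 7.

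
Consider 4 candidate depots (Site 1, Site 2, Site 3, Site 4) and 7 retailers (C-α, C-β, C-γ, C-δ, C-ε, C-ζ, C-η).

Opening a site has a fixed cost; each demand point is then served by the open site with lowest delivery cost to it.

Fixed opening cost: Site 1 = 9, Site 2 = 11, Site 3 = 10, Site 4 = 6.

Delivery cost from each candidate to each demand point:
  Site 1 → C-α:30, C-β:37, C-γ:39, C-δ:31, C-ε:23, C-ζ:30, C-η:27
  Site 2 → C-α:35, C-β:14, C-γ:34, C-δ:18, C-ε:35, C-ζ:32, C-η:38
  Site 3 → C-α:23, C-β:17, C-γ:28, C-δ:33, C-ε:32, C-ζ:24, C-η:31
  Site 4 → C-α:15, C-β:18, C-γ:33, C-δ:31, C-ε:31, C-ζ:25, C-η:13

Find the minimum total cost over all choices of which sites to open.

166

Open {Site 2, Site 4}: assign each demand point to its cheapest open site.
  C-α→Site 4 15, C-β→Site 2 14, C-γ→Site 4 33, C-δ→Site 2 18, C-ε→Site 4 31, C-ζ→Site 4 25, C-η→Site 4 13
  delivery cost 149, fixed 17 → total 166.
Compare {Site 1, Site 2, Site 4}: delivery cost 141 + fixed 26 = 167.
Compare {Site 2, Site 3, Site 4}: delivery cost 143 + fixed 27 = 170.
Compare {Site 1, Site 2, Site 3, Site 4}: delivery cost 135 + fixed 36 = 171.
All other subsets cost ≥ 167. Minimum total cost: 166.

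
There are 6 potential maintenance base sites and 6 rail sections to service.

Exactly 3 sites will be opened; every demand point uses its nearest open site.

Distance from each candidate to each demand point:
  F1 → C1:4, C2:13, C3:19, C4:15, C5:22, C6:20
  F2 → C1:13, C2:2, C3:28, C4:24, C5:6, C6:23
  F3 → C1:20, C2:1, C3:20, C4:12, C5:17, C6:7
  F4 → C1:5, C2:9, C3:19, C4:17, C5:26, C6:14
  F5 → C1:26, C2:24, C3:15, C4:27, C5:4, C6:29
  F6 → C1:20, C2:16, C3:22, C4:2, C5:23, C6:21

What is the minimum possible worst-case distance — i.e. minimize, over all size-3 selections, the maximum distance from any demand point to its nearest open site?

Open {F1, F3, F5}.
  Farthest demand point is C3 at distance 15 (to F5); all others are ≤ 15.
With {F1, F4, F5} the worst case is 15.
With {F2, F3, F5} the worst case is 15.
No size-3 selection achieves below 15.

15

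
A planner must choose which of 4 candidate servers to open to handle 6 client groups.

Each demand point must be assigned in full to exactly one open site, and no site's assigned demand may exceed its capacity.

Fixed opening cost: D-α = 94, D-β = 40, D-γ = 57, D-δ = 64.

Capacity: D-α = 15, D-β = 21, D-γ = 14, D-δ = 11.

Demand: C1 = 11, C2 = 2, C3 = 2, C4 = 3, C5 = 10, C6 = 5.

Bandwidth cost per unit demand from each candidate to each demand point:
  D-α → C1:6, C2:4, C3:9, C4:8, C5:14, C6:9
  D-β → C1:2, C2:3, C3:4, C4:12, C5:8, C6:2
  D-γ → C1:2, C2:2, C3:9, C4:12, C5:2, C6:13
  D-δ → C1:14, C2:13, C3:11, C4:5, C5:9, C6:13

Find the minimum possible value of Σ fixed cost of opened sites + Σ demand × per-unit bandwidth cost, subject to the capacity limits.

Open {D-β, D-γ}; cheapest assignment that respects the capacities:
  D-β (cap 21, load 21): C1, C3, C4, C6 — cost 11×2 + 2×4 + 3×12 + 5×2 = 76
  D-γ (cap 14, load 12): C2, C5 — cost 2×2 + 10×2 = 24
  Shipping 100, fixed 97 → total 197.
  Any other capacity-feasible assignment to {D-β, D-γ} ships for at least 100.
Compare {D-β, D-γ, D-δ}: its best feasible assignment gives total 240.
Compare {D-α, D-β, D-γ}: its best feasible assignment gives total 279.
Every other set of open sites that can feasibly serve all demand totals ≥ 240 even under its best assignment. Minimum: 197.

197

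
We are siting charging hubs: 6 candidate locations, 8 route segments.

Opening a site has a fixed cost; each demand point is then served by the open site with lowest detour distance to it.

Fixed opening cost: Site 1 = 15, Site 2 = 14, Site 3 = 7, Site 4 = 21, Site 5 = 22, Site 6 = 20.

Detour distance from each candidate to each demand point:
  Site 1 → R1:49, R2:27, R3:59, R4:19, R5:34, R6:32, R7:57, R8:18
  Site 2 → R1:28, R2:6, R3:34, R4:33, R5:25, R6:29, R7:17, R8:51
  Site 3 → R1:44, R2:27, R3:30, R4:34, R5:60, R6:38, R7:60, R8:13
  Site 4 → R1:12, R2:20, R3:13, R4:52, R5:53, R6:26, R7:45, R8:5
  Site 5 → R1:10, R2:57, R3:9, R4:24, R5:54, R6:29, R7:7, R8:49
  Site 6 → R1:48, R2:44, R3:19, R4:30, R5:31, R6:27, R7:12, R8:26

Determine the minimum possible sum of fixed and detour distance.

166

Open {Site 2, Site 3, Site 5}: assign each demand point to its cheapest open site.
  R1→Site 5 10, R2→Site 2 6, R3→Site 5 9, R4→Site 5 24, R5→Site 2 25, R6→Site 2 29, R7→Site 5 7, R8→Site 3 13
  detour distance 123, fixed 43 → total 166.
Compare {Site 2, Site 4, Site 5}: detour distance 112 + fixed 57 = 169.
Compare {Site 2, Site 4}: detour distance 137 + fixed 35 = 172.
Compare {Site 1, Site 2, Site 4}: detour distance 123 + fixed 50 = 173.
All other subsets cost ≥ 169. Minimum total cost: 166.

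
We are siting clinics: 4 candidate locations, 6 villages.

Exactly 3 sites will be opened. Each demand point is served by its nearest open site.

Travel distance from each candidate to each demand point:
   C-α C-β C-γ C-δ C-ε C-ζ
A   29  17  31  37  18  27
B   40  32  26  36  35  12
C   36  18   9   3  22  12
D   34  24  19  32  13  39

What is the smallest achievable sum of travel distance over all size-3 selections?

Open {A, C, D}.
  C-α→A 29, C-β→A 17, C-γ→C 9, C-δ→C 3, C-ε→D 13, C-ζ→C 12  ⇒ total 83.
Compare {A, B, C}: total 88.
Compare {B, C, D}: total 89.
No size-3 selection does better; minimum is 83.

83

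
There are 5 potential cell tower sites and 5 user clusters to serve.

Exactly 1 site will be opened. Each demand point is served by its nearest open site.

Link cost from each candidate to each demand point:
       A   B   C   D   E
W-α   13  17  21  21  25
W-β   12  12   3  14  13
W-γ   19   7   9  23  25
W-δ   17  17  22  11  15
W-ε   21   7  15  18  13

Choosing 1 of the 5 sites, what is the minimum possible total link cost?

54

Open {W-β}.
  A→W-β 12, B→W-β 12, C→W-β 3, D→W-β 14, E→W-β 13  ⇒ total 54.
Compare {W-ε}: total 74.
Compare {W-δ}: total 82.
No size-1 selection does better; minimum is 54.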